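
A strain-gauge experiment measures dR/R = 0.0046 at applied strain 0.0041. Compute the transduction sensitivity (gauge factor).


GF = (dR/R) / epsilon
= 0.0046 / 0.0041
= 1.1220

1.1220


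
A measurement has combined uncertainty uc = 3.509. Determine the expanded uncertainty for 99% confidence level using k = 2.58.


U = k * uc
U = 2.58 * 3.509
U = 9.0532

9.0532


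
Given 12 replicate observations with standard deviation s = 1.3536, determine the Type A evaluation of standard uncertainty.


u_A = s / sqrt(n)
u_A = 1.3536 / sqrt(12)
u_A = 1.3536 / 3.4641016
u_A = 0.3908

0.3908


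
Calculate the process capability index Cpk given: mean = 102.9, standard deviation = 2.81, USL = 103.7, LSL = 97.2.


Cpu = (USL - mean) / (3*sigma) = (103.7 - 102.9) / (3*2.81) = 0.0949
Cpl = (mean - LSL) / (3*sigma) = (102.9 - 97.2) / (3*2.81) = 0.6762
Cpk = min(Cpu, Cpl) = 0.0949

0.0949


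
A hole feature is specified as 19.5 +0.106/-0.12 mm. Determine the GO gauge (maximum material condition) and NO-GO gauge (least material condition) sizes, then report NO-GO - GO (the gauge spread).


GO = nominal - lower_tol (smallest hole = maximum material condition)
GO = 19.5 - 0.12 = 19.38
NO-GO = nominal + upper_tol (largest hole = least material condition)
NO-GO = 19.5 + 0.106 = 19.606
spread = NO-GO - GO = 19.606 - 19.38 = 0.2260

0.2260


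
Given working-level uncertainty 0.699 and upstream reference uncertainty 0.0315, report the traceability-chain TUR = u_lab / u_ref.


TUR = u_lab / u_ref
= 0.699 / 0.0315
= 22.1905

22.1905


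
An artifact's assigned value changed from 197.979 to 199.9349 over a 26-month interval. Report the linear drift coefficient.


rate = (v2 - v1) / months
= (199.9349 - 197.979) / 26
= 1.9559 / 26
= 0.0752

0.0752


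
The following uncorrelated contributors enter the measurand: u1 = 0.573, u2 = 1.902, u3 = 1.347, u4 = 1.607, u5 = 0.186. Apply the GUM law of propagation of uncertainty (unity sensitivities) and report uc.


uc = sqrt(0.573^2 + 1.902^2 + 1.347^2 + 1.607^2 + 0.186^2)
uc = sqrt(8.377387)
uc = 2.8944

2.8944


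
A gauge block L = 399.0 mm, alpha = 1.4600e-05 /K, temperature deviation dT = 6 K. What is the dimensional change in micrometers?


dL = L * alpha * dT
= 399.0 * 1.4600e-05 * 6
= 0.0349524 mm
dL_um = 0.0349524 * 1000 = 34.9524 um

34.9524


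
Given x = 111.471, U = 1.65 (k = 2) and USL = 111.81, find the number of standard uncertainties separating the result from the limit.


u = U / k = 1.65 / 2 = 0.825
margin = |USL - x| = |111.81 - 111.471| = 0.339
z = margin / u = 0.339 / 0.825
z = 0.4109

0.4109


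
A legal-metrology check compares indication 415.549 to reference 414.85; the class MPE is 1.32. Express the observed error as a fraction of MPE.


e = indication - reference = 415.549 - 414.85 = 0.6990
|e| = 0.6990
ratio = |e| / MPE = 0.6990 / 1.32
ratio = 0.5295

0.5295


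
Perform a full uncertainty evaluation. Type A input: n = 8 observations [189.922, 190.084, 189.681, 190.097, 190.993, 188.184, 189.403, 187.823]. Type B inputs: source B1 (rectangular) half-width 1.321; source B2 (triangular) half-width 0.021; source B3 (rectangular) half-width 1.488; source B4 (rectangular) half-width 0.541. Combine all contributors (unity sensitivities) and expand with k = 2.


mean = (189.922 + 190.084 + 189.681 + 190.097 + 190.993 + 188.184 + 189.403 + 187.823) / 8 = 189.523375
s = sqrt(sum((x - mean)^2)/(n-1)) = 1.0478946
u_A = s / sqrt(n) = 1.0478946 / sqrt(8) = 0.37048669
u_B1 = 1.321 / sqrt(3) = 0.76267971
u_B2 = 0.021 / sqrt(6) = 0.0085732141
u_B3 = 1.488 / sqrt(3) = 0.8590972
u_B4 = 0.541 / sqrt(3) = 0.3123465
uc = sqrt(0.37048669^2 + 0.76267971^2 + 0.0085732141^2 + 0.8590972^2 + 0.3123465^2) = 1.246845
U = k * uc = 2 * 1.246845
U = 2.4937

2.4937


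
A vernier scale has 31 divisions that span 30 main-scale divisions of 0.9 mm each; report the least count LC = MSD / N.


LC = MSD / n_div
= 0.9 / 31
= 0.0290

0.0290


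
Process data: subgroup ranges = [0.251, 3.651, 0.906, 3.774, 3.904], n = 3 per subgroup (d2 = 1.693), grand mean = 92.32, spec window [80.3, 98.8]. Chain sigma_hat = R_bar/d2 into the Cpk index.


R_bar = (0.251 + 3.651 + 0.906 + 3.774 + 3.904) / 5 = 2.4972
sigma = R_bar / d2 = 2.4972 / 1.693 = 1.4750148
Cp = (USL - LSL)/(6*sigma) = (98.8 - 80.3)/(6*1.4750148) = 2.0904
Cpu = (98.8 - 92.32)/(3*1.4750148) = 1.4644
Cpl = (92.32 - 80.3)/(3*1.4750148) = 2.7164
Cpk = min(Cpu, Cpl) = 1.4644

1.4644


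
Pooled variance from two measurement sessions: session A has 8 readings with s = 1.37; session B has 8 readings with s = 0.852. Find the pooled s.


s_p = sqrt(((n1-1)*s1^2 + (n2-1)*s2^2) / (n1+n2-2))
numerator = (8-1)*1.37^2 + (8-1)*0.852^2 = 13.1383 + 5.081328 = 18.219628
denominator = 8 + 8 - 2 = 14
s_p^2 = 18.219628 / 14 = 1.301402
s_p = sqrt(1.301402) = 1.1408

1.1408


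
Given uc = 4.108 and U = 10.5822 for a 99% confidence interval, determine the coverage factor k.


k = U / uc
k = 10.5822 / 4.108
k = 2.576

2.576


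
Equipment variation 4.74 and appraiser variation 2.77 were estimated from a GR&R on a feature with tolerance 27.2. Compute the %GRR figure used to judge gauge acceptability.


GRR = sqrt(EV^2 + AV^2) = sqrt(4.74^2 + 2.77^2) = 5.4900364
%GRR = GRR / tol * 100 = 5.4900364 / 27.2 * 100
%GRR = 20.1840

20.1840


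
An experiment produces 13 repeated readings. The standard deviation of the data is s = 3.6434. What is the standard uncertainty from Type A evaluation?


u_A = s / sqrt(n)
u_A = 3.6434 / sqrt(13)
u_A = 3.6434 / 3.6055513
u_A = 1.0105

1.0105


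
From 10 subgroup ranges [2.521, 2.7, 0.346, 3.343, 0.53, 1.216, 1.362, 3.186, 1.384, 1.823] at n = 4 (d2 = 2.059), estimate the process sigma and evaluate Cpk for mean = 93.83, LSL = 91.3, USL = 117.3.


R_bar = (2.521 + 2.7 + 0.346 + 3.343 + 0.53 + 1.216 + 1.362 + 3.186 + 1.384 + 1.823) / 10 = 1.8411
sigma = R_bar / d2 = 1.8411 / 2.059 = 0.89417193
Cp = (USL - LSL)/(6*sigma) = (117.3 - 91.3)/(6*0.89417193) = 4.8462
Cpu = (117.3 - 93.83)/(3*0.89417193) = 8.7492
Cpl = (93.83 - 91.3)/(3*0.89417193) = 0.9431
Cpk = min(Cpu, Cpl) = 0.9431

0.9431


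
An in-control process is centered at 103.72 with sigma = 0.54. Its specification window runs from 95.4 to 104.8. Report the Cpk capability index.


Cpu = (USL - mean) / (3*sigma) = (104.8 - 103.72) / (3*0.54) = 0.6667
Cpl = (mean - LSL) / (3*sigma) = (103.72 - 95.4) / (3*0.54) = 5.1358
Cpk = min(Cpu, Cpl) = 0.6667

0.6667


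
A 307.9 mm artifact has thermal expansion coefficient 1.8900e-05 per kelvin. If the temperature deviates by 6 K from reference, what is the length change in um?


dL = L * alpha * dT
= 307.9 * 1.8900e-05 * 6
= 0.0349159 mm
dL_um = 0.0349159 * 1000 = 34.9159 um

34.9159


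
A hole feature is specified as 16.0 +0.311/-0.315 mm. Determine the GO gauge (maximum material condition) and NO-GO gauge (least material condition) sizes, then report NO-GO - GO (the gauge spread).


GO = nominal - lower_tol (smallest hole = maximum material condition)
GO = 16.0 - 0.315 = 15.685
NO-GO = nominal + upper_tol (largest hole = least material condition)
NO-GO = 16.0 + 0.311 = 16.311
spread = NO-GO - GO = 16.311 - 15.685 = 0.6260

0.6260


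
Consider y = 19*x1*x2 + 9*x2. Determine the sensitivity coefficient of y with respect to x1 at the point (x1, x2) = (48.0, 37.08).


y = 19*x1*x2 + 9*x2
dy/dx1 = 19*x2
Evaluate at x2 = 37.08: c1 = 19 * 37.08
c1 = 704.5200

704.5200


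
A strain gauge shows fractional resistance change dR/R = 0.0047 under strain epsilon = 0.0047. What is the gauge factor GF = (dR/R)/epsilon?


GF = (dR/R) / epsilon
= 0.0047 / 0.0047
= 1.0000

1.0000


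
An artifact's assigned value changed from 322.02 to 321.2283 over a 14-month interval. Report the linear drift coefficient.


rate = (v2 - v1) / months
= (321.2283 - 322.02) / 14
= -0.7917 / 14
= -0.0565

-0.0565


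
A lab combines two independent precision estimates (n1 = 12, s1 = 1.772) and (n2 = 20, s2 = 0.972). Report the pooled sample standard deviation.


s_p = sqrt(((n1-1)*s1^2 + (n2-1)*s2^2) / (n1+n2-2))
numerator = (12-1)*1.772^2 + (20-1)*0.972^2 = 34.539824 + 17.950896 = 52.49072
denominator = 12 + 20 - 2 = 30
s_p^2 = 52.49072 / 30 = 1.7496907
s_p = sqrt(1.7496907) = 1.3228

1.3228


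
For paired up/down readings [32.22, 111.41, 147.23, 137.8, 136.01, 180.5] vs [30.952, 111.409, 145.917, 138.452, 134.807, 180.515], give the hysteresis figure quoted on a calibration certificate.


|32.22 - 30.952| = 1.2680
|111.41 - 111.409| = 0.0010
|147.23 - 145.917| = 1.3130
|137.8 - 138.452| = 0.6520
|136.01 - 134.807| = 1.2030
|180.5 - 180.515| = 0.0150
hysteresis = max(diffs) = 1.3130

1.3130


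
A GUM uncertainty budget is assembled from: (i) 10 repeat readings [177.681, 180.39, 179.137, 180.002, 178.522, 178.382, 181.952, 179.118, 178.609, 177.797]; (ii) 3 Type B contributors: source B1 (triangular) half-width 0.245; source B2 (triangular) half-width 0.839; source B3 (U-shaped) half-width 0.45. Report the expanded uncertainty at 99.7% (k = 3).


mean = (177.681 + 180.39 + 179.137 + 180.002 + 178.522 + 178.382 + 181.952 + 179.118 + 178.609 + 177.797) / 10 = 179.159
s = sqrt(sum((x - mean)^2)/(n-1)) = 1.3072681
u_A = s / sqrt(n) = 1.3072681 / sqrt(10) = 0.41339447
u_B1 = 0.245 / sqrt(6) = 0.10002083
u_B2 = 0.839 / sqrt(6) = 0.34252032
u_B3 = 0.45 / sqrt(2) = 0.31819805
uc = sqrt(0.41339447^2 + 0.10002083^2 + 0.34252032^2 + 0.31819805^2) = 0.63203586
U = k * uc = 3 * 0.63203586
U = 1.8961

1.8961


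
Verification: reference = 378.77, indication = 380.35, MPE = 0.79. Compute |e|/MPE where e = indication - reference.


e = indication - reference = 380.35 - 378.77 = 1.5800
|e| = 1.5800
ratio = |e| / MPE = 1.5800 / 0.79
ratio = 2.0000

2.0000


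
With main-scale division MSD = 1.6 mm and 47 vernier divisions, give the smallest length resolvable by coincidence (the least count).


LC = MSD / n_div
= 1.6 / 47
= 0.0340

0.0340


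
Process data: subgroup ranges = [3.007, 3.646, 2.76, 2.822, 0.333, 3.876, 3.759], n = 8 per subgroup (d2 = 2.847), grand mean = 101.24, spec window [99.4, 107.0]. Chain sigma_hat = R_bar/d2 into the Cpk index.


R_bar = (3.007 + 3.646 + 2.76 + 2.822 + 0.333 + 3.876 + 3.759) / 7 = 2.8861429
sigma = R_bar / d2 = 2.8861429 / 2.847 = 1.0137488
Cp = (USL - LSL)/(6*sigma) = (107.0 - 99.4)/(6*1.0137488) = 1.2495
Cpu = (107.0 - 101.24)/(3*1.0137488) = 1.8940
Cpl = (101.24 - 99.4)/(3*1.0137488) = 0.6050
Cpk = min(Cpu, Cpl) = 0.6050

0.6050


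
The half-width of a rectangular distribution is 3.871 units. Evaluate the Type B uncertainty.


u_B = half_width / sqrt(3)
u_B = 3.871 / 1.7320508
u_B = 2.2349

2.2349


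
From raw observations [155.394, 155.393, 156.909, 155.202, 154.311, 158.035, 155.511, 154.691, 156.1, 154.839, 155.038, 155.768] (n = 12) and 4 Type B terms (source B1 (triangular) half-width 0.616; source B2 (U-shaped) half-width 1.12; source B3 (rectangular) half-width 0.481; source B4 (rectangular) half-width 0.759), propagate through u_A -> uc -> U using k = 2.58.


mean = (155.394 + 155.393 + 156.909 + 155.202 + 154.311 + 158.035 + 155.511 + 154.691 + 156.1 + 154.839 + 155.038 + 155.768) / 12 = 155.59925
s = sqrt(sum((x - mean)^2)/(n-1)) = 1.0249302
u_A = s / sqrt(n) = 1.0249302 / sqrt(12) = 0.29587186
u_B1 = 0.616 / sqrt(6) = 0.25148095
u_B2 = 1.12 / sqrt(2) = 0.79195959
u_B3 = 0.481 / sqrt(3) = 0.27770548
u_B4 = 0.759 / sqrt(3) = 0.43820885
uc = sqrt(0.29587186^2 + 0.25148095^2 + 0.79195959^2 + 0.27770548^2 + 0.43820885^2) = 1.0232938
U = k * uc = 2.58 * 1.0232938
U = 2.6401

2.6401


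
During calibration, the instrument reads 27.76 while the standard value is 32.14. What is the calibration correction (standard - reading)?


Correction = standard - reading
= 32.14 - 27.76
= 4.3800

4.3800


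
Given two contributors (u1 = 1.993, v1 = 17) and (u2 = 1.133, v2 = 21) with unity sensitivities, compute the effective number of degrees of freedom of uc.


uc = sqrt(u1^2 + u2^2) = sqrt(1.993^2 + 1.133^2) = 2.2925396
v_eff = uc^4 / (u1^4/v1 + u2^4/v2)
= 2.2925396^4 / (1.993^4/17 + 1.133^4/21)
= 27.62278 / 1.0065384
v_eff = 27.4433

27.4433


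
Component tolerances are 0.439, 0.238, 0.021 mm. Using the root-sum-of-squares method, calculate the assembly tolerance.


RSS = sqrt(0.439^2 + 0.238^2 + 0.021^2)
= sqrt(0.249806)
= 0.4998

0.4998


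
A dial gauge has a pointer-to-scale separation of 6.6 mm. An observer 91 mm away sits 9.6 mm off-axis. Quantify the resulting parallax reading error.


error = h * offset / d
= 6.6 * 9.6 / 91
= 0.6963

0.6963


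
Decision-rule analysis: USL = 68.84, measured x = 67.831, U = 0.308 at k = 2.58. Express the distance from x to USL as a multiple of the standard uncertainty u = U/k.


u = U / k = 0.308 / 2.58 = 0.11937984
margin = |USL - x| = |68.84 - 67.831| = 1.009
z = margin / u = 1.009 / 0.11937984
z = 8.4520

8.4520


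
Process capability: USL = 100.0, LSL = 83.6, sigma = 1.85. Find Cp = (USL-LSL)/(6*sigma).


Cp = (USL - LSL) / (6 * sigma)
= (100.0 - 83.6) / (6 * 1.85)
= 16.4000 / 11.1000
= 1.4775

1.4775


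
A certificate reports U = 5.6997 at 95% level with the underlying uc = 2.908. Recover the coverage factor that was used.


k = U / uc
k = 5.6997 / 2.908
k = 1.96

1.96


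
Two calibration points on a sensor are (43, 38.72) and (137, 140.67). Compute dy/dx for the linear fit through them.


slope = (y2 - y1) / (x2 - x1)
= (140.67 - 38.72) / (137 - 43)
= 101.9500 / 94
= 1.0846

1.0846


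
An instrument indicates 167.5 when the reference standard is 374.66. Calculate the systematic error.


Systematic error = measured - true
= 167.5 - 374.66
= -207.1600

-207.1600


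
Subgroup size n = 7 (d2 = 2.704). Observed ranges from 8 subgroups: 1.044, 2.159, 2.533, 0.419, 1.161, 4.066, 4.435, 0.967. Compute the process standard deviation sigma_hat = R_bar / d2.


R_bar = (1.044 + 2.159 + 2.533 + 0.419 + 1.161 + 4.066 + 4.435 + 0.967) / 8
R_bar = 16.784 / 8 = 2.098
sigma_hat = R_bar / d2 = 2.098 / 2.704 = 0.7759

0.7759


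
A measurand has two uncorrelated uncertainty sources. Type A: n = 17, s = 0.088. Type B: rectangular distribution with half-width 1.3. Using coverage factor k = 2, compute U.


u_A = s / sqrt(n) = 0.088 / sqrt(17) = 0.021343135
u_B = half_width / sqrt(3) = 1.3 / sqrt(3) = 0.75055535
uc = sqrt(u_A^2 + u_B^2) = sqrt(0.021343135^2 + 0.75055535^2) = 0.75085875
U = k * uc = 2 * 0.75085875
U = 1.5017

1.5017


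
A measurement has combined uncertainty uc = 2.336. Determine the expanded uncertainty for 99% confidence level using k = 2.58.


U = k * uc
U = 2.58 * 2.336
U = 6.0269

6.0269


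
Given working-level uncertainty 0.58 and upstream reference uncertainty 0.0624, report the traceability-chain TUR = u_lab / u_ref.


TUR = u_lab / u_ref
= 0.58 / 0.0624
= 9.2949

9.2949


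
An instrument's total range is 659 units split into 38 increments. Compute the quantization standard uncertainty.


resolution = range / divisions
resolution = 659 / 38 = 17.342105
u_res = resolution / (2*sqrt(3))
u_res = 17.342105 / 3.4641016
u_res = 5.0062

5.0062


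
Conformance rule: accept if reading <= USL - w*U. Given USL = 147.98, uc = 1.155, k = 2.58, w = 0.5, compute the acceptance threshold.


U = k * uc = 2.58 * 1.155 = 2.9799
guard band g = w * U = 0.5 * 2.9799 = 1.48995
AL = USL - g = 147.98 - 1.48995
AL = 146.4900

146.4900


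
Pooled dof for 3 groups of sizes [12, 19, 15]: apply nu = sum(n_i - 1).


nu = sum_i (n_i - 1)
nu = ((12 - 1) + (19 - 1) + (15 - 1))
nu = 11 + 18 + 14
nu = 43

43


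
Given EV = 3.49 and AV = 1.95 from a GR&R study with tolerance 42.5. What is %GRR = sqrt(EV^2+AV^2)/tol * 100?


GRR = sqrt(EV^2 + AV^2) = sqrt(3.49^2 + 1.95^2) = 3.9978244
%GRR = GRR / tol * 100 = 3.9978244 / 42.5 * 100
%GRR = 9.4066

9.4066


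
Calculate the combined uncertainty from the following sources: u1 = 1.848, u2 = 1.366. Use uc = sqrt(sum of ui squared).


uc = sqrt(1.848^2 + 1.366^2)
uc = sqrt(5.28106)
uc = 2.2981

2.2981


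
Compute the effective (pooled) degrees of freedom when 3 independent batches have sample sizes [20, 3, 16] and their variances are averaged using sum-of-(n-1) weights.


nu = sum_i (n_i - 1)
nu = ((20 - 1) + (3 - 1) + (16 - 1))
nu = 19 + 2 + 15
nu = 36

36


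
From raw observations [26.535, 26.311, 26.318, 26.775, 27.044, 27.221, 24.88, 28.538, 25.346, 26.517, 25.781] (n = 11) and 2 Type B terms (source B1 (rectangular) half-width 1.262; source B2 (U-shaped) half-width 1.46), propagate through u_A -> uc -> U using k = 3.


mean = (26.535 + 26.311 + 26.318 + 26.775 + 27.044 + 27.221 + 24.88 + 28.538 + 25.346 + 26.517 + 25.781) / 11 = 26.47872727
s = sqrt(sum((x - mean)^2)/(n-1)) = 0.97894352
u_A = s / sqrt(n) = 0.97894352 / sqrt(11) = 0.29516258
u_B1 = 1.262 / sqrt(3) = 0.72861604
u_B2 = 1.46 / sqrt(2) = 1.0323759
uc = sqrt(0.29516258^2 + 0.72861604^2 + 1.0323759^2) = 1.2976141
U = k * uc = 3 * 1.2976141
U = 3.8928

3.8928


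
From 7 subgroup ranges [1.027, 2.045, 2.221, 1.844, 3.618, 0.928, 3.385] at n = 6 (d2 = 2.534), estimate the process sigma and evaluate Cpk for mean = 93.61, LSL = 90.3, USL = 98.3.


R_bar = (1.027 + 2.045 + 2.221 + 1.844 + 3.618 + 0.928 + 3.385) / 7 = 2.1525714
sigma = R_bar / d2 = 2.1525714 / 2.534 = 0.84947569
Cp = (USL - LSL)/(6*sigma) = (98.3 - 90.3)/(6*0.84947569) = 1.5696
Cpu = (98.3 - 93.61)/(3*0.84947569) = 1.8404
Cpl = (93.61 - 90.3)/(3*0.84947569) = 1.2988
Cpk = min(Cpu, Cpl) = 1.2988

1.2988


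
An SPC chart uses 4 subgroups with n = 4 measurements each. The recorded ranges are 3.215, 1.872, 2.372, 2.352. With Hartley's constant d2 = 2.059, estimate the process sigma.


R_bar = (3.215 + 1.872 + 2.372 + 2.352) / 4
R_bar = 9.811 / 4 = 2.45275
sigma_hat = R_bar / d2 = 2.45275 / 2.059 = 1.1912

1.1912


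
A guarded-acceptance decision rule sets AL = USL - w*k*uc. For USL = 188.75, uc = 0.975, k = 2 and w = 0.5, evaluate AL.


U = k * uc = 2 * 0.975 = 1.95
guard band g = w * U = 0.5 * 1.95 = 0.975
AL = USL - g = 188.75 - 0.975
AL = 187.7750

187.7750


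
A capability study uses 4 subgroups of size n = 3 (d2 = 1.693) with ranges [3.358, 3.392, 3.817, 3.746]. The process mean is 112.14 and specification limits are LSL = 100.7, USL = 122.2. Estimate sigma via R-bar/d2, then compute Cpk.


R_bar = (3.358 + 3.392 + 3.817 + 3.746) / 4 = 3.57825
sigma = R_bar / d2 = 3.57825 / 1.693 = 2.1135558
Cp = (USL - LSL)/(6*sigma) = (122.2 - 100.7)/(6*2.1135558) = 1.6954
Cpu = (122.2 - 112.14)/(3*2.1135558) = 1.5866
Cpl = (112.14 - 100.7)/(3*2.1135558) = 1.8042
Cpk = min(Cpu, Cpl) = 1.5866

1.5866


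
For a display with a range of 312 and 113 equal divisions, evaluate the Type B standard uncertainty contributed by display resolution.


resolution = range / divisions
resolution = 312 / 113 = 2.7610619
u_res = resolution / (2*sqrt(3))
u_res = 2.7610619 / 3.4641016
u_res = 0.7970

0.7970


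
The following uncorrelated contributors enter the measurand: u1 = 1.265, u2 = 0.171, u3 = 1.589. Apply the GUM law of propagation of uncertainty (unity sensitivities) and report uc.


uc = sqrt(1.265^2 + 0.171^2 + 1.589^2)
uc = sqrt(4.154387)
uc = 2.0382

2.0382


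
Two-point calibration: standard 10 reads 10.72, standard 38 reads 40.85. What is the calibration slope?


slope = (y2 - y1) / (x2 - x1)
= (40.85 - 10.72) / (38 - 10)
= 30.1300 / 28
= 1.0761

1.0761


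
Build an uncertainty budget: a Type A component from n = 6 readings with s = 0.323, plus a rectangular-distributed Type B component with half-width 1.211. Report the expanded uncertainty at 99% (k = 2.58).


u_A = s / sqrt(n) = 0.323 / sqrt(6) = 0.1318642
u_B = half_width / sqrt(3) = 1.211 / sqrt(3) = 0.69917118
uc = sqrt(u_A^2 + u_B^2) = sqrt(0.1318642^2 + 0.69917118^2) = 0.71149737
U = k * uc = 2.58 * 0.71149737
U = 1.8357

1.8357


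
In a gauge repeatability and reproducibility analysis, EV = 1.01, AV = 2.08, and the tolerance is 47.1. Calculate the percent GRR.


GRR = sqrt(EV^2 + AV^2) = sqrt(1.01^2 + 2.08^2) = 2.31225
%GRR = GRR / tol * 100 = 2.31225 / 47.1 * 100
%GRR = 4.9092

4.9092


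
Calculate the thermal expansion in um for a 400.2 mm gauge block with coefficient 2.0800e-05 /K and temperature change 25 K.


dL = L * alpha * dT
= 400.2 * 2.0800e-05 * 25
= 0.2081040 mm
dL_um = 0.2081040 * 1000 = 208.1040 um

208.1040


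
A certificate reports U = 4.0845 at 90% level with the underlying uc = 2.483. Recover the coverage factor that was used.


k = U / uc
k = 4.0845 / 2.483
k = 1.645

1.645


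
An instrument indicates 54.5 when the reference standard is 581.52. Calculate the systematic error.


Systematic error = measured - true
= 54.5 - 581.52
= -527.0200

-527.0200


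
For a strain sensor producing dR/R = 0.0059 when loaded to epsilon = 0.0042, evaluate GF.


GF = (dR/R) / epsilon
= 0.0059 / 0.0042
= 1.4048

1.4048


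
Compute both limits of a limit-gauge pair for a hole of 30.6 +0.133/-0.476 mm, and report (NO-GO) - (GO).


GO = nominal - lower_tol (smallest hole = maximum material condition)
GO = 30.6 - 0.476 = 30.124
NO-GO = nominal + upper_tol (largest hole = least material condition)
NO-GO = 30.6 + 0.133 = 30.733
spread = NO-GO - GO = 30.733 - 30.124 = 0.6090

0.6090


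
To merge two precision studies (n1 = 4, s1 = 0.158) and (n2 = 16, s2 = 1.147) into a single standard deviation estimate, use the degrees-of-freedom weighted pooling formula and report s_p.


s_p = sqrt(((n1-1)*s1^2 + (n2-1)*s2^2) / (n1+n2-2))
numerator = (4-1)*0.158^2 + (16-1)*1.147^2 = 0.074892 + 19.734135 = 19.809027
denominator = 4 + 16 - 2 = 18
s_p^2 = 19.809027 / 18 = 1.1005015
s_p = sqrt(1.1005015) = 1.0490

1.0490


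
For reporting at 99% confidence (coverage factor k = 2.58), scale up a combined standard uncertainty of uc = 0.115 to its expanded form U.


U = k * uc
U = 2.58 * 0.115
U = 0.2967

0.2967


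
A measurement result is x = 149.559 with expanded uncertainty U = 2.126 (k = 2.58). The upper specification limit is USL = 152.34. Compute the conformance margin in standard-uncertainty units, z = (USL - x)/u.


u = U / k = 2.126 / 2.58 = 0.82403101
margin = |USL - x| = |152.34 - 149.559| = 2.781
z = margin / u = 2.781 / 0.82403101
z = 3.3749

3.3749


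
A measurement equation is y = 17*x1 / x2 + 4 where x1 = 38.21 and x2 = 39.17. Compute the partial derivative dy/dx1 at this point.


y = 17*x1 / x2 + 4
dy/dx1 = 17/x2
Evaluate at x2 = 39.17: c1 = 17 / 39.17
c1 = 0.4340

0.4340


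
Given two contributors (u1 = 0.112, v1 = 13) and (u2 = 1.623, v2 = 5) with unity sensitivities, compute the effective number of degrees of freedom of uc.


uc = sqrt(u1^2 + u2^2) = sqrt(0.112^2 + 1.623^2) = 1.6268599
v_eff = uc^4 / (u1^4/v1 + u2^4/v2)
= 1.6268599^4 / (0.112^4/13 + 1.623^4/5)
= 7.0048787 / 1.3877392
v_eff = 5.0477

5.0477


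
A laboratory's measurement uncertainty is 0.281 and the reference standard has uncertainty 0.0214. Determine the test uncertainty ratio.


TUR = u_lab / u_ref
= 0.281 / 0.0214
= 13.1308

13.1308


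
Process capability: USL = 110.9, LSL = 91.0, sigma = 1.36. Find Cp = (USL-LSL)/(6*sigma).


Cp = (USL - LSL) / (6 * sigma)
= (110.9 - 91.0) / (6 * 1.36)
= 19.9000 / 8.1600
= 2.4387

2.4387


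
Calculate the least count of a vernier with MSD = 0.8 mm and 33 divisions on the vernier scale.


LC = MSD / n_div
= 0.8 / 33
= 0.0242

0.0242


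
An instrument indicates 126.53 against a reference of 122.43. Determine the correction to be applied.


Correction = standard - reading
= 122.43 - 126.53
= -4.1000

-4.1000


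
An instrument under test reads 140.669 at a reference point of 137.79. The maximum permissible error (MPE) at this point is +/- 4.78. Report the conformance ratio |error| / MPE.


e = indication - reference = 140.669 - 137.79 = 2.8790
|e| = 2.8790
ratio = |e| / MPE = 2.8790 / 4.78
ratio = 0.6023

0.6023


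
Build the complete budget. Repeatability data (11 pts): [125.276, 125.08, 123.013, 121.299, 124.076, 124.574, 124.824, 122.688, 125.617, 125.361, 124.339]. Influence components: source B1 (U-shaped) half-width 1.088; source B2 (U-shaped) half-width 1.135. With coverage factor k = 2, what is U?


mean = (125.276 + 125.08 + 123.013 + 121.299 + 124.076 + 124.574 + 124.824 + 122.688 + 125.617 + 125.361 + 124.339) / 11 = 124.1951818
s = sqrt(sum((x - mean)^2)/(n-1)) = 1.340246
u_A = s / sqrt(n) = 1.340246 / sqrt(11) = 0.40409937
u_B1 = 1.088 / sqrt(2) = 0.76933218
u_B2 = 1.135 / sqrt(2) = 0.8025662
uc = sqrt(0.40409937^2 + 0.76933218^2 + 0.8025662^2) = 1.182912
U = k * uc = 2 * 1.182912
U = 2.3658

2.3658


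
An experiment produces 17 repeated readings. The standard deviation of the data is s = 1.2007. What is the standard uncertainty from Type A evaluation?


u_A = s / sqrt(n)
u_A = 1.2007 / sqrt(17)
u_A = 1.2007 / 4.1231056
u_A = 0.2912

0.2912


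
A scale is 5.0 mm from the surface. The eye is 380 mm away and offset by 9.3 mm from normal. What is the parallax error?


error = h * offset / d
= 5.0 * 9.3 / 380
= 0.1224

0.1224


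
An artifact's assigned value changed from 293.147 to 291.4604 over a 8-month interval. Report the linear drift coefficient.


rate = (v2 - v1) / months
= (291.4604 - 293.147) / 8
= -1.6866 / 8
= -0.2108

-0.2108


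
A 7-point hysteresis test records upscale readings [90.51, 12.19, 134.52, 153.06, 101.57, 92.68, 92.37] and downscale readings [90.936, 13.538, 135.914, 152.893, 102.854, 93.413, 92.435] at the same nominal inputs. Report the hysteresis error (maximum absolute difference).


|90.51 - 90.936| = 0.4260
|12.19 - 13.538| = 1.3480
|134.52 - 135.914| = 1.3940
|153.06 - 152.893| = 0.1670
|101.57 - 102.854| = 1.2840
|92.68 - 93.413| = 0.7330
|92.37 - 92.435| = 0.0650
hysteresis = max(diffs) = 1.3940

1.3940


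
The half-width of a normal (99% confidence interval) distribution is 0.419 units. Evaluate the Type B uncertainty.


u_B = half_width / 2.576
u_B = 0.419 / 2.576
u_B = 0.1627

0.1627


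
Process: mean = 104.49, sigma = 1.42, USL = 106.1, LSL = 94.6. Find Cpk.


Cpu = (USL - mean) / (3*sigma) = (106.1 - 104.49) / (3*1.42) = 0.3779
Cpl = (mean - LSL) / (3*sigma) = (104.49 - 94.6) / (3*1.42) = 2.3216
Cpk = min(Cpu, Cpl) = 0.3779

0.3779


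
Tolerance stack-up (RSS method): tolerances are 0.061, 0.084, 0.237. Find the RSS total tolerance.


RSS = sqrt(0.061^2 + 0.084^2 + 0.237^2)
= sqrt(0.066946)
= 0.2587

0.2587


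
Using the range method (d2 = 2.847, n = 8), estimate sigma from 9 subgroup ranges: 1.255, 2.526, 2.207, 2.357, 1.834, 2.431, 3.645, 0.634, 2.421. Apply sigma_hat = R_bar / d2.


R_bar = (1.255 + 2.526 + 2.207 + 2.357 + 1.834 + 2.431 + 3.645 + 0.634 + 2.421) / 9
R_bar = 19.31 / 9 = 2.1455556
sigma_hat = R_bar / d2 = 2.1455556 / 2.847 = 0.7536

0.7536


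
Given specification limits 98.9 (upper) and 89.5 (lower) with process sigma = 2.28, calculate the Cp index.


Cp = (USL - LSL) / (6 * sigma)
= (98.9 - 89.5) / (6 * 2.28)
= 9.4000 / 13.6800
= 0.6871

0.6871


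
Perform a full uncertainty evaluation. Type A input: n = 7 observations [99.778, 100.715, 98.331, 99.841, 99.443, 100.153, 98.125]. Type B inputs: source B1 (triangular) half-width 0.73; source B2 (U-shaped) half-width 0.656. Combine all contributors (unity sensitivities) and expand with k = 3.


mean = (99.778 + 100.715 + 98.331 + 99.841 + 99.443 + 100.153 + 98.125) / 7 = 99.48371429
s = sqrt(sum((x - mean)^2)/(n-1)) = 0.94470255
u_A = s / sqrt(n) = 0.94470255 / sqrt(7) = 0.357064
u_B1 = 0.73 / sqrt(6) = 0.29802125
u_B2 = 0.656 / sqrt(2) = 0.46386205
uc = sqrt(0.357064^2 + 0.29802125^2 + 0.46386205^2) = 0.65687089
U = k * uc = 3 * 0.65687089
U = 1.9706

1.9706


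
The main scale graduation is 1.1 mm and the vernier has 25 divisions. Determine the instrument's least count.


LC = MSD / n_div
= 1.1 / 25
= 0.0440

0.0440


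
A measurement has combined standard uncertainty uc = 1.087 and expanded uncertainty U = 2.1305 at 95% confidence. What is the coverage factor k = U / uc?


k = U / uc
k = 2.1305 / 1.087
k = 1.96

1.96


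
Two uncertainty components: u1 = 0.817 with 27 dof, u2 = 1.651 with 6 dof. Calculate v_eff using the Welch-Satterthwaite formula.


uc = sqrt(u1^2 + u2^2) = sqrt(0.817^2 + 1.651^2) = 1.8420885
v_eff = uc^4 / (u1^4/v1 + u2^4/v2)
= 1.8420885^4 / (0.817^4/27 + 1.651^4/6)
= 11.514417 / 1.2548334
v_eff = 9.1761

9.1761


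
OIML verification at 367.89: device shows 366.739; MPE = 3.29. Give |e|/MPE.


e = indication - reference = 366.739 - 367.89 = -1.1510
|e| = 1.1510
ratio = |e| / MPE = 1.1510 / 3.29
ratio = 0.3498

0.3498


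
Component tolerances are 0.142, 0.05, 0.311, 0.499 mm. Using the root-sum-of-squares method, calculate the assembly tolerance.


RSS = sqrt(0.142^2 + 0.05^2 + 0.311^2 + 0.499^2)
= sqrt(0.368386)
= 0.6069

0.6069


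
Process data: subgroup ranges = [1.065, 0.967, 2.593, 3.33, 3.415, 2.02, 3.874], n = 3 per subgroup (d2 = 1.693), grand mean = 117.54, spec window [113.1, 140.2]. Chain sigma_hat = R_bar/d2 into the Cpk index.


R_bar = (1.065 + 0.967 + 2.593 + 3.33 + 3.415 + 2.02 + 3.874) / 7 = 2.4662857
sigma = R_bar / d2 = 2.4662857 / 1.693 = 1.4567547
Cp = (USL - LSL)/(6*sigma) = (140.2 - 113.1)/(6*1.4567547) = 3.1005
Cpu = (140.2 - 117.54)/(3*1.4567547) = 5.1850
Cpl = (117.54 - 113.1)/(3*1.4567547) = 1.0160
Cpk = min(Cpu, Cpl) = 1.0160

1.0160


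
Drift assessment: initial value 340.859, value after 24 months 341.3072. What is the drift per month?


rate = (v2 - v1) / months
= (341.3072 - 340.859) / 24
= 0.4482 / 24
= 0.0187

0.0187


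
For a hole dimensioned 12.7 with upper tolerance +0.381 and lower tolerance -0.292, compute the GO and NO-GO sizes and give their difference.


GO = nominal - lower_tol (smallest hole = maximum material condition)
GO = 12.7 - 0.292 = 12.408
NO-GO = nominal + upper_tol (largest hole = least material condition)
NO-GO = 12.7 + 0.381 = 13.081
spread = NO-GO - GO = 13.081 - 12.408 = 0.6730

0.6730


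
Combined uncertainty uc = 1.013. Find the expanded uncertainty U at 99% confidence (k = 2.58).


U = k * uc
U = 2.58 * 1.013
U = 2.6135

2.6135


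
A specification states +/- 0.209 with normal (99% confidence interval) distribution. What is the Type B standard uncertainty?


u_B = half_width / 2.576
u_B = 0.209 / 2.576
u_B = 0.0811

0.0811


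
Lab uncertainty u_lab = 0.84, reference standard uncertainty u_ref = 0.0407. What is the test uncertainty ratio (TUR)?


TUR = u_lab / u_ref
= 0.84 / 0.0407
= 20.6388

20.6388


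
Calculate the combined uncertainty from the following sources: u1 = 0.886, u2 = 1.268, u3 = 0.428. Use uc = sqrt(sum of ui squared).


uc = sqrt(0.886^2 + 1.268^2 + 0.428^2)
uc = sqrt(2.576004)
uc = 1.6050

1.6050


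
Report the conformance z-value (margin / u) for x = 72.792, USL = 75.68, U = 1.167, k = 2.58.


u = U / k = 1.167 / 2.58 = 0.45232558
margin = |USL - x| = |75.68 - 72.792| = 2.888
z = margin / u = 2.888 / 0.45232558
z = 6.3848

6.3848


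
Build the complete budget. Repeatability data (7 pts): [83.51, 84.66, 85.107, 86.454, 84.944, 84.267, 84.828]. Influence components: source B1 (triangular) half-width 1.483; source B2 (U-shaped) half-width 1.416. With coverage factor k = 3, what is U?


mean = (83.51 + 84.66 + 85.107 + 86.454 + 84.944 + 84.267 + 84.828) / 7 = 84.82428571
s = sqrt(sum((x - mean)^2)/(n-1)) = 0.89583717
u_A = s / sqrt(n) = 0.89583717 / sqrt(7) = 0.33859462
u_B1 = 1.483 / sqrt(6) = 0.60543221
u_B2 = 1.416 / sqrt(2) = 1.0012632
uc = sqrt(0.33859462^2 + 0.60543221^2 + 1.0012632^2) = 1.2180815
U = k * uc = 3 * 1.2180815
U = 3.6542

3.6542


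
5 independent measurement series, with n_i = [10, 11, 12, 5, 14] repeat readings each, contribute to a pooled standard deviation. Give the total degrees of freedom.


nu = sum_i (n_i - 1)
nu = ((10 - 1) + (11 - 1) + (12 - 1) + (5 - 1) + (14 - 1))
nu = 9 + 10 + 11 + 4 + 13
nu = 47

47


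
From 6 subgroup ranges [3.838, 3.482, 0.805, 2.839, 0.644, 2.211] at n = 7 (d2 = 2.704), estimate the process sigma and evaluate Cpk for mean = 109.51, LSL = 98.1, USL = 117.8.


R_bar = (3.838 + 3.482 + 0.805 + 2.839 + 0.644 + 2.211) / 6 = 2.3031667
sigma = R_bar / d2 = 2.3031667 / 2.704 = 0.85176283
Cp = (USL - LSL)/(6*sigma) = (117.8 - 98.1)/(6*0.85176283) = 3.8548
Cpu = (117.8 - 109.51)/(3*0.85176283) = 3.2443
Cpl = (109.51 - 98.1)/(3*0.85176283) = 4.4652
Cpk = min(Cpu, Cpl) = 3.2443

3.2443


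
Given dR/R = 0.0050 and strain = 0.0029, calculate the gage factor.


GF = (dR/R) / epsilon
= 0.0050 / 0.0029
= 1.7241

1.7241


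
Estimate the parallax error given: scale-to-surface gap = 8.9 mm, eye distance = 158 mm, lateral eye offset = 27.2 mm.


error = h * offset / d
= 8.9 * 27.2 / 158
= 1.5322

1.5322


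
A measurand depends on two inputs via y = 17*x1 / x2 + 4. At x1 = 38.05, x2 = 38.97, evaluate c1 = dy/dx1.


y = 17*x1 / x2 + 4
dy/dx1 = 17/x2
Evaluate at x2 = 38.97: c1 = 17 / 38.97
c1 = 0.4362

0.4362


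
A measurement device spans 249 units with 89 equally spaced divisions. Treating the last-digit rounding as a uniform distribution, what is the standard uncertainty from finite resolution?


resolution = range / divisions
resolution = 249 / 89 = 2.7977528
u_res = resolution / (2*sqrt(3))
u_res = 2.7977528 / 3.4641016
u_res = 0.8076

0.8076


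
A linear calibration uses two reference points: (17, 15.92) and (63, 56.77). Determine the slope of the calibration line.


slope = (y2 - y1) / (x2 - x1)
= (56.77 - 15.92) / (63 - 17)
= 40.8500 / 46
= 0.8880

0.8880


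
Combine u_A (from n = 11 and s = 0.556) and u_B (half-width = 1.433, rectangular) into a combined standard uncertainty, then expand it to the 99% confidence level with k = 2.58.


u_A = s / sqrt(n) = 0.556 / sqrt(11) = 0.16764031
u_B = half_width / sqrt(3) = 1.433 / sqrt(3) = 0.82734294
uc = sqrt(u_A^2 + u_B^2) = sqrt(0.16764031^2 + 0.82734294^2) = 0.84415615
U = k * uc = 2.58 * 0.84415615
U = 2.1779

2.1779


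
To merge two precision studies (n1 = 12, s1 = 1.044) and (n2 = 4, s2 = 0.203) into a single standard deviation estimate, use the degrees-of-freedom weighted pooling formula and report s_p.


s_p = sqrt(((n1-1)*s1^2 + (n2-1)*s2^2) / (n1+n2-2))
numerator = (12-1)*1.044^2 + (4-1)*0.203^2 = 11.989296 + 0.123627 = 12.112923
denominator = 12 + 4 - 2 = 14
s_p^2 = 12.112923 / 14 = 0.86520879
s_p = sqrt(0.86520879) = 0.9302

0.9302


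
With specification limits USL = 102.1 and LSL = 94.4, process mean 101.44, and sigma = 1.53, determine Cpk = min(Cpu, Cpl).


Cpu = (USL - mean) / (3*sigma) = (102.1 - 101.44) / (3*1.53) = 0.1438
Cpl = (mean - LSL) / (3*sigma) = (101.44 - 94.4) / (3*1.53) = 1.5338
Cpk = min(Cpu, Cpl) = 0.1438

0.1438


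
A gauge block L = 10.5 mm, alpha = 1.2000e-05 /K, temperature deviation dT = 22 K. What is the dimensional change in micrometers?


dL = L * alpha * dT
= 10.5 * 1.2000e-05 * 22
= 0.0027720 mm
dL_um = 0.0027720 * 1000 = 2.7720 um

2.7720


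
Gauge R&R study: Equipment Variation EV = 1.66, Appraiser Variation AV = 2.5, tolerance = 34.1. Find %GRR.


GRR = sqrt(EV^2 + AV^2) = sqrt(1.66^2 + 2.5^2) = 3.0009332
%GRR = GRR / tol * 100 = 3.0009332 / 34.1 * 100
%GRR = 8.8004

8.8004


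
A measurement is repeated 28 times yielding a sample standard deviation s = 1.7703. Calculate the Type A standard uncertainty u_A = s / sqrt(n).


u_A = s / sqrt(n)
u_A = 1.7703 / sqrt(28)
u_A = 1.7703 / 5.2915026
u_A = 0.3346

0.3346


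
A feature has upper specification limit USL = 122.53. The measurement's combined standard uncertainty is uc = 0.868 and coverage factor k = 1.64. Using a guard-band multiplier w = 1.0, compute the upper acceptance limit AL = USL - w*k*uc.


U = k * uc = 1.64 * 0.868 = 1.42352
guard band g = w * U = 1.0 * 1.42352 = 1.42352
AL = USL - g = 122.53 - 1.42352
AL = 121.1065

121.1065


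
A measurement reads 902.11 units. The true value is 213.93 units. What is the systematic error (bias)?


Systematic error = measured - true
= 902.11 - 213.93
= 688.1800

688.1800


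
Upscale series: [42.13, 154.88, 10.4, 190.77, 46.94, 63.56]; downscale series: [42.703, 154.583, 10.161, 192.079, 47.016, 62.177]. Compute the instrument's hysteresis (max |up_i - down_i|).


|42.13 - 42.703| = 0.5730
|154.88 - 154.583| = 0.2970
|10.4 - 10.161| = 0.2390
|190.77 - 192.079| = 1.3090
|46.94 - 47.016| = 0.0760
|63.56 - 62.177| = 1.3830
hysteresis = max(diffs) = 1.3830

1.3830


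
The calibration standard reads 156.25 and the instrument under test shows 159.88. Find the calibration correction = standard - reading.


Correction = standard - reading
= 156.25 - 159.88
= -3.6300

-3.6300


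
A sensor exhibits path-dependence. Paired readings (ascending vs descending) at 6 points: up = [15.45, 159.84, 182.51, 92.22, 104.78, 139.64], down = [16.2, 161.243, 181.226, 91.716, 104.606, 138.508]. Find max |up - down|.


|15.45 - 16.2| = 0.7500
|159.84 - 161.243| = 1.4030
|182.51 - 181.226| = 1.2840
|92.22 - 91.716| = 0.5040
|104.78 - 104.606| = 0.1740
|139.64 - 138.508| = 1.1320
hysteresis = max(diffs) = 1.4030

1.4030


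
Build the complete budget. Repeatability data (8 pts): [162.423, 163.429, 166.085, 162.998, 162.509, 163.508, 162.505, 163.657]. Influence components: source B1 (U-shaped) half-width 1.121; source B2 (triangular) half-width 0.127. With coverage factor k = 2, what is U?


mean = (162.423 + 163.429 + 166.085 + 162.998 + 162.509 + 163.508 + 162.505 + 163.657) / 8 = 163.38925
s = sqrt(sum((x - mean)^2)/(n-1)) = 1.1951027
u_A = s / sqrt(n) = 1.1951027 / sqrt(8) = 0.42253261
u_B1 = 1.121 / sqrt(2) = 0.7926667
u_B2 = 0.127 / sqrt(6) = 0.051847533
uc = sqrt(0.42253261^2 + 0.7926667^2 + 0.051847533^2) = 0.89974578
U = k * uc = 2 * 0.89974578
U = 1.7995

1.7995


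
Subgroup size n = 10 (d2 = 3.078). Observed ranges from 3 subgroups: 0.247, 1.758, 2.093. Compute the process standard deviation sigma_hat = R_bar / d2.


R_bar = (0.247 + 1.758 + 2.093) / 3
R_bar = 4.098 / 3 = 1.366
sigma_hat = R_bar / d2 = 1.366 / 3.078 = 0.4438

0.4438


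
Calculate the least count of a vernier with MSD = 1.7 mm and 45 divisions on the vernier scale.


LC = MSD / n_div
= 1.7 / 45
= 0.0378

0.0378


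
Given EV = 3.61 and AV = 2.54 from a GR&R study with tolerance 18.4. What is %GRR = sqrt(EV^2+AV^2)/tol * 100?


GRR = sqrt(EV^2 + AV^2) = sqrt(3.61^2 + 2.54^2) = 4.4140344
%GRR = GRR / tol * 100 = 4.4140344 / 18.4 * 100
%GRR = 23.9893

23.9893


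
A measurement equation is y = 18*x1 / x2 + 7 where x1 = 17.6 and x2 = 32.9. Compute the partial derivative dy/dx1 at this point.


y = 18*x1 / x2 + 7
dy/dx1 = 18/x2
Evaluate at x2 = 32.9: c1 = 18 / 32.9
c1 = 0.5471

0.5471


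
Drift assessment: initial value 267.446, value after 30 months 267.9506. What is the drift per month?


rate = (v2 - v1) / months
= (267.9506 - 267.446) / 30
= 0.5046 / 30
= 0.0168

0.0168


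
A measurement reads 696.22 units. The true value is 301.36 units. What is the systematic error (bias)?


Systematic error = measured - true
= 696.22 - 301.36
= 394.8600

394.8600


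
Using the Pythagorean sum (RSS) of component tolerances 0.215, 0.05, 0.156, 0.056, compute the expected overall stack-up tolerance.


RSS = sqrt(0.215^2 + 0.05^2 + 0.156^2 + 0.056^2)
= sqrt(0.076197)
= 0.2760

0.2760


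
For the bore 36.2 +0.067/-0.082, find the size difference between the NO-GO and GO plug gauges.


GO = nominal - lower_tol (smallest hole = maximum material condition)
GO = 36.2 - 0.082 = 36.118
NO-GO = nominal + upper_tol (largest hole = least material condition)
NO-GO = 36.2 + 0.067 = 36.267
spread = NO-GO - GO = 36.267 - 36.118 = 0.1490

0.1490


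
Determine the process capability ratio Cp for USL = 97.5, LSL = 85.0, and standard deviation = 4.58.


Cp = (USL - LSL) / (6 * sigma)
= (97.5 - 85.0) / (6 * 4.58)
= 12.5000 / 27.4800
= 0.4549

0.4549
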